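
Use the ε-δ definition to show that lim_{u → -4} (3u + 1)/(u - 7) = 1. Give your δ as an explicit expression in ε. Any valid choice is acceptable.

Fix ε > 0. We want δ > 0 with 0 < |u + 4| < δ ⇒ |(3u + 1)/(u - 7) − 1| < ε.
Combining over a common denominator, (3u + 1)/(u - 7) − 1 = [(3u + 1)·(-11) − (-11)·(u - 7)] / [(-11)·(u - 7)] = -22(u + 4) / ((-11)(u - 7)).
So |(3u + 1)/(u - 7) − 1| = 22|u + 4| / (11·|u − 7|).
Require δ ≤ 11/2, so |u − 7| ≥ |-11| − |u + 4| > 11 − 11/2 = 11/2.
Hence |(3u + 1)/(u - 7) − 1| < 22|u + 4|/(11·(11/2)) = (4/11)|u + 4|, which is < ε once |u + 4| < (11/4)ε.
Take δ = min(11/2, (11/4)ε). Then 0 < |u + 4| < δ forces both bounds, so |(3u + 1)/(u - 7) − 1| < ε.

δ = min(11/2, (11/4)ε)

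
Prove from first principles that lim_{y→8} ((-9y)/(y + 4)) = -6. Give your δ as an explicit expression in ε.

δ = min(6, 2ε)

Fix ε > 0. We want δ > 0 with 0 < |y − 8| < δ ⇒ |(-9y)/(y + 4) + 6| < ε.
Combining over a common denominator, (-9y)/(y + 4) + 6 = [(-9y)·12 − (-72)·(y + 4)] / [12·(y + 4)] = -36(y − 8) / (12(y + 4)).
So |(-9y)/(y + 4) + 6| = 36|y − 8| / (12·|y + 4|).
Restrict δ ≤ 6. Then |y − 8| < 6 gives |y + 4| = |(y − 8) + 12| ≥ 12 − 6 = 6.
Hence |(-9y)/(y + 4) + 6| < 36|y − 8|/(12·6) = (1/2)|y − 8|, which is < ε once |y − 8| < 2ε.
Take δ = min(6, 2ε). Then 0 < |y − 8| < δ forces both bounds, so |(-9y)/(y + 4) + 6| < ε.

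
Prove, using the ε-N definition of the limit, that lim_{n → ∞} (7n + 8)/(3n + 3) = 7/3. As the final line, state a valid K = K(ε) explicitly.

Let ε > 0. For n ≥ 1, |(7n + 8)/(3n + 3) − (7/3)| = |3|/(3(3n + 3)) = 3/(3(3n + 3)).
Since 3n + 3 ≥ 3n for n ≥ 1, this is ≤ 3/(3·3n) = (1/3)/n.
So |(7n + 8)/(3n + 3) − (7/3)| < ε whenever n > (1/3)/ε.
Take K = (1/3)/ε. If n > K then |(7n + 8)/(3n + 3) − (7/3)| ≤ (1/3)/n < ε.

K = (1/3)/ε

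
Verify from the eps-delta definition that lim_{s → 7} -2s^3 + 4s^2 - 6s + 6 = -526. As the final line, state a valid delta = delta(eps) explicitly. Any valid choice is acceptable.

Suppose eps > 0. We want delta > 0 such that 0 < |s − 7| < delta implies |(-2s^3 + 4s^2 - 6s + 6) + 526| < eps.
(-2s^3 + 4s^2 - 6s + 6) + 526 = -2s^3 + 4s^2 - 6s + 532 = (s − 7)(-2s^2 - 10s - 76).
So |(-2s^3 + 4s^2 - 6s + 6) + 526| = |s − 7|·|-2s^2 - 10s - 76|.
Assume first that |s − 7| < 2, so |s| < 9. Then |-2s^2 - 10s - 76| ≤ 2·9^2 + 10·9 + 76 = 328.
Hence |(-2s^3 + 4s^2 - 6s + 6) + 526| ≤ 328|s − 7| < eps provided |s − 7| < eps/328.
Choosing delta = min(2, eps/328) ensures both conditions, hence |(-2s^3 + 4s^2 - 6s + 6) + 526| < eps.

delta = min(2, eps/328)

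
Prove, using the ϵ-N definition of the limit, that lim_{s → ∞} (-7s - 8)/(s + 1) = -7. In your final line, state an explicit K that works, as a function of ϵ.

K = 1/ϵ

Let ϵ > 0. We seek K > 0 such that s > K implies |(-7s - 8)/(s + 1) + 7| < ϵ.
(-7s - 8)/(s + 1) + 7 = ((-7s - 8) − (-7)(s + 1)) / ((s + 1)) = -1/((s + 1)).
For s > 0 we have s + 1 > s, so |(-7s - 8)/(s + 1) + 7| = 1/((s + 1)) < 1/(s) = 1/s.
Thus |(-7s - 8)/(s + 1) + 7| < ϵ whenever s > 1/ϵ.
Take K = 1/ϵ. If s > K then |(-7s - 8)/(s + 1) + 7| < 1/s < ϵ.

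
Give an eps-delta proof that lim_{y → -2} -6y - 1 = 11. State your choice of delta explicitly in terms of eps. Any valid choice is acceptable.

delta = eps/6

Let eps > 0 be given. We need delta > 0 so that 0 < |y + 2| < delta implies |(-6y - 1) − 11| < eps.
Since (-6y - 1) − 11 = -6(y + 2), we have |(-6y - 1) − 11| = 6|y + 2|.
So 6|y + 2| < eps exactly when |y + 2| < eps/6.
Take delta = eps/6. If 0 < |y + 2| < delta then |(-6y - 1) − 11| = 6|y + 2| < 6·(eps/6) = eps.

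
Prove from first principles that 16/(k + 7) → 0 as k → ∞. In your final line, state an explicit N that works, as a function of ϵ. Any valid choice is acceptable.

N = 16/ϵ

Fix ϵ > 0. For k ≥ 1, |16/(k + 7) − 0| = 16/(k + 7) ≤ 16/k.
We need 16/k < ϵ, i.e. k > 16/ϵ.
Take N = 16/ϵ. If k > N then |16/(k + 7)| ≤ 16/k < ϵ.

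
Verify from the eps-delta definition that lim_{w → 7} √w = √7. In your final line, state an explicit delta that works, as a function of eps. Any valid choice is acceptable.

Let eps > 0. We want delta > 0 such that 0 < |w − 7| < delta implies |√w − √7| < eps.
Multiplying by the conjugate, |√w − √7| = |w − 7|/(√w + √7).
Restrict delta ≤ 7 so that |w − 7| < 7 forces w > 0, and then √w + √7 > √7.
Hence |√w − √7| < |w − 7|/√7, which is < eps once |w − 7| < √7·eps.
Take delta = min(7, √7·eps). If 0 < |w − 7| < delta then w > 0 and |√w − √7| < |w − 7|/√7 < eps.

delta = min(7, √7·eps)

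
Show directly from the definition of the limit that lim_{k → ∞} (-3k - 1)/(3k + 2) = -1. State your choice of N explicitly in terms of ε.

N = (1/3)/ε

Let ε > 0. For k ≥ 1, |(-3k - 1)/(3k + 2) + 1| = |3|/(3(3k + 2)) = 3/(3(3k + 2)).
Since 3k + 2 ≥ 3k for k ≥ 1, this is ≤ 3/(3·3k) = (1/3)/k.
So |(-3k - 1)/(3k + 2) + 1| < ε whenever k > (1/3)/ε.
Take N = (1/3)/ε. If k > N then |(-3k - 1)/(3k + 2) + 1| ≤ (1/3)/k < ε.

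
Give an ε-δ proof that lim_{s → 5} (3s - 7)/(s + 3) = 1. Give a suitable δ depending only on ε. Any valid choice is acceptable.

δ = min(4, 2ε)

Let ε > 0. We want δ > 0 with 0 < |s − 5| < δ ⇒ |(3s - 7)/(s + 3) − 1| < ε.
Combining over a common denominator, (3s - 7)/(s + 3) − 1 = [(3s - 7)·8 − 8·(s + 3)] / [8·(s + 3)] = 16(s − 5) / (8(s + 3)).
So |(3s - 7)/(s + 3) − 1| = 16|s − 5| / (8·|s + 3|).
Restrict δ ≤ 4. Then |s − 5| < 4 gives |s + 3| = |(s − 5) + 8| ≥ 8 − 4 = 4.
Hence |(3s - 7)/(s + 3) − 1| < 16|s − 5|/(8·4) = (1/2)|s − 5|, which is < ε once |s − 5| < 2ε.
Take δ = min(4, 2ε). Then 0 < |s − 5| < δ forces both bounds, so |(3s - 7)/(s + 3) − 1| < ε.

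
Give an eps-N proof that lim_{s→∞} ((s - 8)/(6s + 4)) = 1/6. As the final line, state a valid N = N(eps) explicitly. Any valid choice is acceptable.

Suppose eps > 0. We seek N > 0 such that s > N implies |(s - 8)/(6s + 4) − (1/6)| < eps.
(s - 8)/(6s + 4) − (1/6) = (6(s - 8) − (6s + 4)) / (6(6s + 4)) = -52/(6(6s + 4)).
For s > 0 we have 6s + 4 > 6s, so |(s - 8)/(6s + 4) − (1/6)| = 52/(6(6s + 4)) < 52/(6·6s) = (13/9)/s.
Thus |(s - 8)/(6s + 4) − (1/6)| < eps whenever s > (13/9)/eps.
Take N = (13/9)/eps. If s > N then |(s - 8)/(6s + 4) − (1/6)| < (13/9)/s < eps.

N = (13/9)/eps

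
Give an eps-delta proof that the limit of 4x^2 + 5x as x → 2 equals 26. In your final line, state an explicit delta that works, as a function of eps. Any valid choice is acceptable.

Fix eps > 0. We want delta > 0 such that 0 < |x − 2| < delta implies |(4x^2 + 5x) − 26| < eps.
(4x^2 + 5x) − 26 = 4x^2 + 5x - 26 = (x − 2)(4x + 13).
So |(4x^2 + 5x) − 26| = |x − 2|·|4x + 13|.
Require delta ≤ 1. Then |x − 2| < 1 gives |x| < 3, and by the triangle inequality |4x + 13| ≤ 4·3 + 13 = 25.
Hence |(4x^2 + 5x) − 26| ≤ 25|x − 2| < eps provided |x − 2| < eps/25.
Choosing delta = min(1, eps/25) ensures both conditions, hence |(4x^2 + 5x) − 26| < eps.

delta = min(1, eps/25)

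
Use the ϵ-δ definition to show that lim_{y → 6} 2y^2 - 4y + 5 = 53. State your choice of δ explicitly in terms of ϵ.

Fix ϵ > 0. We want δ > 0 such that 0 < |y − 6| < δ implies |(2y^2 - 4y + 5) − 53| < ϵ.
(2y^2 - 4y + 5) − 53 = 2y^2 - 4y - 48 = (y − 6)(2y + 8).
So |(2y^2 - 4y + 5) − 53| = |y − 6|·|2y + 8|.
Require δ ≤ 1. Then |y − 6| < 1 gives |y| < 7, and by the triangle inequality |2y + 8| ≤ 2·7 + 8 = 22.
Hence |(2y^2 - 4y + 5) − 53| ≤ 22|y − 6| < ϵ provided |y − 6| < ϵ/22.
Take δ = min(1, ϵ/22). Then 0 < |y − 6| < δ gives both |y − 6| < 1 and |y − 6| < ϵ/22, so |(2y^2 - 4y + 5) − 53| < ϵ.

δ = min(1, ϵ/22)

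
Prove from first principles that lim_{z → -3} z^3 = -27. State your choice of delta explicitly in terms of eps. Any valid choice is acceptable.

delta = min(1, eps/37)

Suppose eps > 0. We seek delta > 0 with 0 < |z + 3| < delta ⇒ |z^3 + 27| < eps.
Factor: z^3 + 27 = (z + 3)(z^2 - 3z + 9), so |z^3 + 27| = |z + 3|·|z^2 - 3z + 9|.
Impose delta ≤ 1 so that |z| < 4; then |z^2 - 3z + 9| ≤ 37.
Hence |z^3 + 27| ≤ 37|z + 3|, which is < eps once |z + 3| < eps/37.
Take delta = min(1, eps/37). If 0 < |z + 3| < delta then both bounds hold and |z^3 + 27| ≤ 37|z + 3| < 37·(eps/37) = eps.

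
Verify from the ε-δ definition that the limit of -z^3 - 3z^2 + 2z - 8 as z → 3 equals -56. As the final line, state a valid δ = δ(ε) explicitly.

δ = min(1, ε/56)

Suppose ε > 0. We want δ > 0 such that 0 < |z − 3| < δ implies |(-z^3 - 3z^2 + 2z - 8) + 56| < ε.
(-z^3 - 3z^2 + 2z - 8) + 56 = -z^3 - 3z^2 + 2z + 48 = (z − 3)(-z^2 - 6z - 16).
So |(-z^3 - 3z^2 + 2z - 8) + 56| = |z − 3|·|-z^2 - 6z - 16|.
Require δ ≤ 1. Then |z − 3| < 1 gives |z| < 4, and by the triangle inequality |-z^2 - 6z - 16| ≤ 4^2 + 6·4 + 16 = 56.
Hence |(-z^3 - 3z^2 + 2z - 8) + 56| ≤ 56|z − 3| < ε provided |z − 3| < ε/56.
Take δ = min(1, ε/56). Then 0 < |z − 3| < δ gives both |z − 3| < 1 and |z − 3| < ε/56, so |(-z^3 - 3z^2 + 2z - 8) + 56| < ε.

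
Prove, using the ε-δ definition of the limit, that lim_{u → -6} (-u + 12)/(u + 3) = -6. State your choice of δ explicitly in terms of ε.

Fix ε > 0. We want δ > 0 with 0 < |u + 6| < δ ⇒ |(-u + 12)/(u + 3) + 6| < ε.
Combining over a common denominator, (-u + 12)/(u + 3) + 6 = [(-u + 12)·(-3) − 18·(u + 3)] / [(-3)·(u + 3)] = -15(u + 6) / ((-3)(u + 3)).
So |(-u + 12)/(u + 3) + 6| = 15|u + 6| / (3·|u + 3|).
Restrict δ ≤ 3/2. Then |u + 6| < 3/2 gives |u + 3| = |(u + 6) + (-3)| ≥ 3 − 3/2 = 3/2.
Hence |(-u + 12)/(u + 3) + 6| < 15|u + 6|/(3·(3/2)) = (10/3)|u + 6|, which is < ε once |u + 6| < (3/10)ε.
Take δ = min(3/2, (3/10)ε). Then 0 < |u + 6| < δ forces both bounds, so |(-u + 12)/(u + 3) + 6| < ε.

δ = min(3/2, (3/10)ε)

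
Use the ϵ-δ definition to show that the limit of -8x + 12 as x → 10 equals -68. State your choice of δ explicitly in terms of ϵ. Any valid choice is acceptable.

Let ϵ > 0. We need δ > 0 so that 0 < |x − 10| < δ implies |(-8x + 12) + 68| < ϵ.
|(-8x + 12) + 68| = |-8x + 80| = 8|x − 10|.
Thus it suffices that |x − 10| < ϵ/8.
Take δ = ϵ/8. If 0 < |x − 10| < δ then |(-8x + 12) + 68| = 8|x − 10| < 8·(ϵ/8) = ϵ.

δ = ϵ/8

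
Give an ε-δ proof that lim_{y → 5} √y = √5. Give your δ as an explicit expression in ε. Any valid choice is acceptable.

Suppose ε > 0. We want δ > 0 such that 0 < |y − 5| < δ implies |√y − √5| < ε.
Rationalise: √y − √5 = (y − 5)/(√y + √5), so |√y − √5| = |y − 5|/(√y + √5).
Restrict δ ≤ 5 so that |y − 5| < 5 forces y > 0, and then √y + √5 > √5.
Hence |√y − √5| < |y − 5|/√5, which is < ε once |y − 5| < √5·ε.
Take δ = min(5, √5·ε). If 0 < |y − 5| < δ then y > 0 and |√y − √5| < |y − 5|/√5 < ε.

δ = min(5, √5·ε)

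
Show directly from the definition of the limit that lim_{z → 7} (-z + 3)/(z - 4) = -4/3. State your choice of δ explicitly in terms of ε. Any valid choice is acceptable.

Let ε > 0 be given. We want δ > 0 with 0 < |z − 7| < δ ⇒ |(-z + 3)/(z - 4) + 4/3| < ε.
Combining over a common denominator, (-z + 3)/(z - 4) + 4/3 = [(-z + 3)·3 − (-4)·(z - 4)] / [3·(z - 4)] = 1(z − 7) / (3(z - 4)).
So |(-z + 3)/(z - 4) + 4/3| = |z − 7| / (3·|z − 4|).
Require δ ≤ 3/2, so |z − 4| ≥ |3| − |z − 7| > 3 − 3/2 = 3/2.
Hence |(-z + 3)/(z - 4) + 4/3| < |z − 7|/(3·(3/2)) = (2/9)|z − 7|, which is < ε once |z − 7| < (9/2)ε.
Take δ = min(3/2, (9/2)ε). Then 0 < |z − 7| < δ forces both bounds, so |(-z + 3)/(z - 4) + 4/3| < ε.

δ = min(3/2, (9/2)ε)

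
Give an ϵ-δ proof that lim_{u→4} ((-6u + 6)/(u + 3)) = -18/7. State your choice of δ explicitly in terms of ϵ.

Let ϵ > 0 be given. We want δ > 0 with 0 < |u − 4| < δ ⇒ |(-6u + 6)/(u + 3) + 18/7| < ϵ.
Combining over a common denominator, (-6u + 6)/(u + 3) + 18/7 = [(-6u + 6)·7 − (-18)·(u + 3)] / [7·(u + 3)] = -24(u − 4) / (7(u + 3)).
So |(-6u + 6)/(u + 3) + 18/7| = 24|u − 4| / (7·|u + 3|).
Restrict δ ≤ 7/2. Then |u − 4| < 7/2 gives |u + 3| = |(u − 4) + 7| ≥ 7 − 7/2 = 7/2.
Hence |(-6u + 6)/(u + 3) + 18/7| < 24|u − 4|/(7·(7/2)) = (48/49)|u − 4|, which is < ϵ once |u − 4| < (49/48)ϵ.
Take δ = min(7/2, (49/48)ϵ). Then 0 < |u − 4| < δ forces both bounds, so |(-6u + 6)/(u + 3) + 18/7| < ϵ.

δ = min(7/2, (49/48)ϵ)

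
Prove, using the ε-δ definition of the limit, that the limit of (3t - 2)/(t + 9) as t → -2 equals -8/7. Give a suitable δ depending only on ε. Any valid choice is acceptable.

δ = min(7/2, (49/58)ε)

Let ε > 0 be given. We want δ > 0 with 0 < |t + 2| < δ ⇒ |(3t - 2)/(t + 9) + 8/7| < ε.
Combining over a common denominator, (3t - 2)/(t + 9) + 8/7 = [(3t - 2)·7 − (-8)·(t + 9)] / [7·(t + 9)] = 29(t + 2) / (7(t + 9)).
So |(3t - 2)/(t + 9) + 8/7| = 29|t + 2| / (7·|t + 9|).
Restrict δ ≤ 7/2. Then |t + 2| < 7/2 gives |t + 9| = |(t + 2) + 7| ≥ 7 − 7/2 = 7/2.
Hence |(3t - 2)/(t + 9) + 8/7| < 29|t + 2|/(7·(7/2)) = (58/49)|t + 2|, which is < ε once |t + 2| < (49/58)ε.
Take δ = min(7/2, (49/58)ε). Then 0 < |t + 2| < δ forces both bounds, so |(3t - 2)/(t + 9) + 8/7| < ε.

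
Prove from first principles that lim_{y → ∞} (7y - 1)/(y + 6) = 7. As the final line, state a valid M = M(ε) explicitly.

Let ε > 0. We seek M > 0 such that y > M implies |(7y - 1)/(y + 6) − 7| < ε.
(7y - 1)/(y + 6) − 7 = ((7y - 1) − 7(y + 6)) / ((y + 6)) = -43/((y + 6)).
For y > 0 we have y + 6 > y, so |(7y - 1)/(y + 6) − 7| = 43/((y + 6)) < 43/(y) = 43/y.
Thus |(7y - 1)/(y + 6) − 7| < ε whenever y > 43/ε.
Take M = 43/ε. If y > M then |(7y - 1)/(y + 6) − 7| < 43/y < ε.

M = 43/ε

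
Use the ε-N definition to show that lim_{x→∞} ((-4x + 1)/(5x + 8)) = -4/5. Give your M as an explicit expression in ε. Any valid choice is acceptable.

M = (37/25)/ε

Let ε > 0. We seek M > 0 such that x > M implies |(-4x + 1)/(5x + 8) + 4/5| < ε.
(-4x + 1)/(5x + 8) + 4/5 = (5(-4x + 1) − (-4)(5x + 8)) / (5(5x + 8)) = 37/(5(5x + 8)).
For x > 0 we have 5x + 8 > 5x, so |(-4x + 1)/(5x + 8) + 4/5| = 37/(5(5x + 8)) < 37/(5·5x) = (37/25)/x.
Thus |(-4x + 1)/(5x + 8) + 4/5| < ε whenever x > (37/25)/ε.
Take M = (37/25)/ε. If x > M then |(-4x + 1)/(5x + 8) + 4/5| < (37/25)/x < ε.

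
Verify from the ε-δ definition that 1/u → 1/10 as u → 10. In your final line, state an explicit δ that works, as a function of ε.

δ = min(5, 50ε)

Fix ε > 0. We seek δ > 0 such that 0 < |u − 10| < δ implies |1/u − (1/10)| < ε.
|1/u − (1/10)| = |10 − u|/(10·|u|) = |u − 10|/(10|u|).
Restrict δ ≤ 5. Then |u − 10| < 5 gives |u| > 5, so 10|u| > 50.
Then |1/u − (1/10)| < |u − 10|/50, which is < ε when |u − 10| < 50ε.
Take δ = min(5, 50ε). Then 0 < |u − 10| < δ gives both |u − 10| < 5 and |u − 10| < 50ε, so |1/u − (1/10)| < ε.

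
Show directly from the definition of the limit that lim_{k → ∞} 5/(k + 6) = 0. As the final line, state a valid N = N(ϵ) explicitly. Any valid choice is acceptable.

N = 5/ϵ

Fix ϵ > 0. For k ≥ 1, |5/(k + 6) − 0| = 5/(k + 6) ≤ 5/k.
We need 5/k < ϵ, i.e. k > 5/ϵ.
Take N = 5/ϵ. If k > N then |5/(k + 6)| ≤ 5/k < ϵ.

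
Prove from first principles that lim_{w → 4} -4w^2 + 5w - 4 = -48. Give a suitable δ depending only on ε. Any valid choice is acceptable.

δ = min(1, ε/31)

Let ε > 0 be given. We want δ > 0 such that 0 < |w − 4| < δ implies |(-4w^2 + 5w - 4) + 48| < ε.
(-4w^2 + 5w - 4) + 48 = -4w^2 + 5w + 44 = (w − 4)(-4w - 11).
So |(-4w^2 + 5w - 4) + 48| = |w − 4|·|-4w - 11|.
Require δ ≤ 1. Then |w − 4| < 1 gives |w| < 5, and by the triangle inequality |-4w - 11| ≤ 4·5 + 11 = 31.
Hence |(-4w^2 + 5w - 4) + 48| ≤ 31|w − 4| < ε provided |w − 4| < ε/31.
Choosing δ = min(1, ε/31) ensures both conditions, hence |(-4w^2 + 5w - 4) + 48| < ε.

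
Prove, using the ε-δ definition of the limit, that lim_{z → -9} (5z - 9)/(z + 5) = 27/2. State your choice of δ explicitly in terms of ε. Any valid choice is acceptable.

Suppose ε > 0. We want δ > 0 with 0 < |z + 9| < δ ⇒ |(5z - 9)/(z + 5) − (27/2)| < ε.
Combining over a common denominator, (5z - 9)/(z + 5) − (27/2) = [(5z - 9)·(-4) − (-54)·(z + 5)] / [(-4)·(z + 5)] = 34(z + 9) / ((-4)(z + 5)).
So |(5z - 9)/(z + 5) − (27/2)| = 34|z + 9| / (4·|z + 5|).
Restrict δ ≤ 2. Then |z + 9| < 2 gives |z + 5| = |(z + 9) + (-4)| ≥ 4 − 2 = 2.
Hence |(5z - 9)/(z + 5) − (27/2)| < 34|z + 9|/(4·2) = (17/4)|z + 9|, which is < ε once |z + 9| < (4/17)ε.
Take δ = min(2, (4/17)ε). Then 0 < |z + 9| < δ forces both bounds, so |(5z - 9)/(z + 5) − (27/2)| < ε.

δ = min(2, (4/17)ε)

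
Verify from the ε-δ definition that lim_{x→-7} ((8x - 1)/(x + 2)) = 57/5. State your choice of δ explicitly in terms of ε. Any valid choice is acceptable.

δ = min(5/2, (25/34)ε)

Let ε > 0 be given. We want δ > 0 with 0 < |x + 7| < δ ⇒ |(8x - 1)/(x + 2) − (57/5)| < ε.
Combining over a common denominator, (8x - 1)/(x + 2) − (57/5) = [(8x - 1)·(-5) − (-57)·(x + 2)] / [(-5)·(x + 2)] = 17(x + 7) / ((-5)(x + 2)).
So |(8x - 1)/(x + 2) − (57/5)| = 17|x + 7| / (5·|x + 2|).
Require δ ≤ 5/2, so |x + 2| ≥ |-5| − |x + 7| > 5 − 5/2 = 5/2.
Hence |(8x - 1)/(x + 2) − (57/5)| < 17|x + 7|/(5·(5/2)) = (34/25)|x + 7|, which is < ε once |x + 7| < (25/34)ε.
Take δ = min(5/2, (25/34)ε). Then 0 < |x + 7| < δ forces both bounds, so |(8x - 1)/(x + 2) − (57/5)| < ε.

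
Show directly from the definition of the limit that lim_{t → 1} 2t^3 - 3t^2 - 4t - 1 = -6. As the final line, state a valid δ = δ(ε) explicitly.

Suppose ε > 0. We want δ > 0 such that 0 < |t − 1| < δ implies |(2t^3 - 3t^2 - 4t - 1) + 6| < ε.
(2t^3 - 3t^2 - 4t - 1) + 6 = 2t^3 - 3t^2 - 4t + 5 = (t − 1)(2t^2 - t - 5).
So |(2t^3 - 3t^2 - 4t - 1) + 6| = |t − 1|·|2t^2 - t - 5|.
Assume first that |t − 1| < 1, so |t| < 2. Then |2t^2 - t - 5| ≤ 2·2^2 + 2 + 5 = 15.
Hence |(2t^3 - 3t^2 - 4t - 1) + 6| ≤ 15|t − 1| < ε provided |t − 1| < ε/15.
Take δ = min(1, ε/15). Then 0 < |t − 1| < δ gives both |t − 1| < 1 and |t − 1| < ε/15, so |(2t^3 - 3t^2 - 4t - 1) + 6| < ε.

δ = min(1, ε/15)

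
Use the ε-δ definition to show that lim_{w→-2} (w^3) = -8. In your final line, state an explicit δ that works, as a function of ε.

Suppose ε > 0. We seek δ > 0 with 0 < |w + 2| < δ ⇒ |w^3 + 8| < ε.
Factor: w^3 + 8 = (w + 2)(w^2 - 2w + 4), so |w^3 + 8| = |w + 2|·|w^2 - 2w + 4|.
Restrict δ ≤ 1. Then |w + 2| < 1 gives |w| < 3, so by the triangle inequality |w^2 - 2w + 4| ≤ 3^2 + 2·3 + 4 = 19.
Hence |w^3 + 8| ≤ 19|w + 2|, which is < ε once |w + 2| < ε/19.
Take δ = min(1, ε/19). If 0 < |w + 2| < δ then both bounds hold and |w^3 + 8| ≤ 19|w + 2| < 19·(ε/19) = ε.

δ = min(1, ε/19)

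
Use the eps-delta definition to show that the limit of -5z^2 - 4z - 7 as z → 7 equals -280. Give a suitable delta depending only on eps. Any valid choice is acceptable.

Fix eps > 0. We want delta > 0 such that 0 < |z − 7| < delta implies |(-5z^2 - 4z - 7) + 280| < eps.
(-5z^2 - 4z - 7) + 280 = -5z^2 - 4z + 273 = (z − 7)(-5z - 39).
So |(-5z^2 - 4z - 7) + 280| = |z − 7|·|-5z - 39|.
Require delta ≤ 1. Then |z − 7| < 1 gives |z| < 8, and by the triangle inequality |-5z - 39| ≤ 5·8 + 39 = 79.
Hence |(-5z^2 - 4z - 7) + 280| ≤ 79|z − 7| < eps provided |z − 7| < eps/79.
Take delta = min(1, eps/79). Then 0 < |z − 7| < delta gives both |z − 7| < 1 and |z − 7| < eps/79, so |(-5z^2 - 4z - 7) + 280| < eps.

delta = min(1, eps/79)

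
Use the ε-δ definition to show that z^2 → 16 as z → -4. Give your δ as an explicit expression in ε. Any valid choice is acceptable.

δ = min(1, ε/9)

Let ε > 0. We seek δ > 0 with 0 < |z + 4| < δ ⇒ |z^2 − 16| < ε.
Factor: z^2 − 16 = (z + 4)(z - 4), so |z^2 − 16| = |z + 4|·|z - 4|.
Restrict δ ≤ 1. Then |z + 4| < 1 gives |z| < 5, so by the triangle inequality |z - 4| ≤ 5 + 4 = 9.
Hence |z^2 − 16| ≤ 9|z + 4|, which is < ε once |z + 4| < ε/9.
Take δ = min(1, ε/9). If 0 < |z + 4| < δ then both bounds hold and |z^2 − 16| ≤ 9|z + 4| < 9·(ε/9) = ε.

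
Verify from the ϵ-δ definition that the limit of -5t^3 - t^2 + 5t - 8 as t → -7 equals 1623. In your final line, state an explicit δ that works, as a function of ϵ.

Let ϵ > 0 be given. We want δ > 0 such that 0 < |t + 7| < δ implies |(-5t^3 - t^2 + 5t - 8) − 1623| < ϵ.
(-5t^3 - t^2 + 5t - 8) − 1623 = -5t^3 - t^2 + 5t - 1631 = (t + 7)(-5t^2 + 34t - 233).
So |(-5t^3 - t^2 + 5t - 8) − 1623| = |t + 7|·|-5t^2 + 34t - 233|.
Assume first that |t + 7| < 1, so |t| < 8. Then |-5t^2 + 34t - 233| ≤ 5·8^2 + 34·8 + 233 = 825.
Hence |(-5t^3 - t^2 + 5t - 8) − 1623| ≤ 825|t + 7| < ϵ provided |t + 7| < ϵ/825.
Choosing δ = min(1, ϵ/825) ensures both conditions, hence |(-5t^3 - t^2 + 5t - 8) − 1623| < ϵ.

δ = min(1, ϵ/825)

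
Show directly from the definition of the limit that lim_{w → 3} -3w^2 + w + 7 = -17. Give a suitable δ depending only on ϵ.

Suppose ϵ > 0. We want δ > 0 such that 0 < |w − 3| < δ implies |(-3w^2 + w + 7) + 17| < ϵ.
(-3w^2 + w + 7) + 17 = -3w^2 + w + 24 = (w − 3)(-3w - 8).
So |(-3w^2 + w + 7) + 17| = |w − 3|·|-3w - 8|.
Require δ ≤ 2. Then |w − 3| < 2 gives |w| < 5, and by the triangle inequality |-3w - 8| ≤ 3·5 + 8 = 23.
Hence |(-3w^2 + w + 7) + 17| ≤ 23|w − 3| < ϵ provided |w − 3| < ϵ/23.
Choosing δ = min(2, ϵ/23) ensures both conditions, hence |(-3w^2 + w + 7) + 17| < ϵ.

δ = min(2, ϵ/23)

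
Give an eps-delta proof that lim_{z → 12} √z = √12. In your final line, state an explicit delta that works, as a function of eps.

Suppose eps > 0. We want delta > 0 such that 0 < |z − 12| < delta implies |√z − √12| < eps.
Multiplying by the conjugate, |√z − √12| = |z − 12|/(√z + √12).
Restrict delta ≤ 12 so that |z − 12| < 12 forces z > 0, and then √z + √12 > √12.
Hence |√z − √12| < |z − 12|/√12, which is < eps once |z − 12| < √12·eps.
Take delta = min(12, √12·eps). If 0 < |z − 12| < delta then z > 0 and |√z − √12| < |z − 12|/√12 < eps.

delta = min(12, √12·eps)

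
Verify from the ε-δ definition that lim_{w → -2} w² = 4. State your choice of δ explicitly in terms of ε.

δ = min(1, ε/5)

Let ε > 0 be given. We seek δ > 0 with 0 < |w + 2| < δ ⇒ |w² − 4| < ε.
Factor: w² − 4 = (w + 2)(w - 2), so |w² − 4| = |w + 2|·|w - 2|.
Impose δ ≤ 1 so that |w| < 3; then |w - 2| ≤ 5.
Hence |w² − 4| ≤ 5|w + 2|, which is < ε once |w + 2| < ε/5.
Take δ = min(1, ε/5). If 0 < |w + 2| < δ then both bounds hold and |w² − 4| ≤ 5|w + 2| < 5·(ε/5) = ε.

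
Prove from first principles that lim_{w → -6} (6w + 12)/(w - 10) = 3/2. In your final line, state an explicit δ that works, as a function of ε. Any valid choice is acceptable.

δ = min(8, (16/9)ε)

Suppose ε > 0. We want δ > 0 with 0 < |w + 6| < δ ⇒ |(6w + 12)/(w - 10) − (3/2)| < ε.
Combining over a common denominator, (6w + 12)/(w - 10) − (3/2) = [(6w + 12)·(-16) − (-24)·(w - 10)] / [(-16)·(w - 10)] = -72(w + 6) / ((-16)(w - 10)).
So |(6w + 12)/(w - 10) − (3/2)| = 72|w + 6| / (16·|w − 10|).
Require δ ≤ 8, so |w − 10| ≥ |-16| − |w + 6| > 16 − 8 = 8.
Hence |(6w + 12)/(w - 10) − (3/2)| < 72|w + 6|/(16·8) = (9/16)|w + 6|, which is < ε once |w + 6| < (16/9)ε.
Take δ = min(8, (16/9)ε). Then 0 < |w + 6| < δ forces both bounds, so |(6w + 12)/(w - 10) − (3/2)| < ε.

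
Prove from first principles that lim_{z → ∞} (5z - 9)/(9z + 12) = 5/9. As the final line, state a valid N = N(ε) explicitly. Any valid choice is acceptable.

N = (47/27)/ε

Suppose ε > 0. We seek N > 0 such that z > N implies |(5z - 9)/(9z + 12) − (5/9)| < ε.
(5z - 9)/(9z + 12) − (5/9) = (9(5z - 9) − 5(9z + 12)) / (9(9z + 12)) = -141/(9(9z + 12)).
For z > 0 we have 9z + 12 > 9z, so |(5z - 9)/(9z + 12) − (5/9)| = 141/(9(9z + 12)) < 141/(9·9z) = (47/27)/z.
Thus |(5z - 9)/(9z + 12) − (5/9)| < ε whenever z > (47/27)/ε.
Take N = (47/27)/ε. If z > N then |(5z - 9)/(9z + 12) − (5/9)| < (47/27)/z < ε.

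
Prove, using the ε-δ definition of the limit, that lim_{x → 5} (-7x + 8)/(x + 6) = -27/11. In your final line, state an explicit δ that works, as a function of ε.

δ = min(11/2, (121/100)ε)

Let ε > 0. We want δ > 0 with 0 < |x − 5| < δ ⇒ |(-7x + 8)/(x + 6) + 27/11| < ε.
Combining over a common denominator, (-7x + 8)/(x + 6) + 27/11 = [(-7x + 8)·11 − (-27)·(x + 6)] / [11·(x + 6)] = -50(x − 5) / (11(x + 6)).
So |(-7x + 8)/(x + 6) + 27/11| = 50|x − 5| / (11·|x + 6|).
Restrict δ ≤ 11/2. Then |x − 5| < 11/2 gives |x + 6| = |(x − 5) + 11| ≥ 11 − 11/2 = 11/2.
Hence |(-7x + 8)/(x + 6) + 27/11| < 50|x − 5|/(11·(11/2)) = (100/121)|x − 5|, which is < ε once |x − 5| < (121/100)ε.
Take δ = min(11/2, (121/100)ε). Then 0 < |x − 5| < δ forces both bounds, so |(-7x + 8)/(x + 6) + 27/11| < ε.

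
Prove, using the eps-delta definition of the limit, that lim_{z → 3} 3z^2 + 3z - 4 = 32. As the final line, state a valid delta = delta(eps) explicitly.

Fix eps > 0. We want delta > 0 such that 0 < |z − 3| < delta implies |(3z^2 + 3z - 4) − 32| < eps.
(3z^2 + 3z - 4) − 32 = 3z^2 + 3z - 36 = (z − 3)(3z + 12).
So |(3z^2 + 3z - 4) − 32| = |z − 3|·|3z + 12|.
Require delta ≤ 1. Then |z − 3| < 1 gives |z| < 4, and by the triangle inequality |3z + 12| ≤ 3·4 + 12 = 24.
Hence |(3z^2 + 3z - 4) − 32| ≤ 24|z − 3| < eps provided |z − 3| < eps/24.
Choosing delta = min(1, eps/24) ensures both conditions, hence |(3z^2 + 3z - 4) − 32| < eps.

delta = min(1, eps/24)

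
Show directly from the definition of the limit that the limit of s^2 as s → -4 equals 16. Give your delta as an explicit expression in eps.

Suppose eps > 0. We seek delta > 0 with 0 < |s + 4| < delta ⇒ |s^2 − 16| < eps.
Factor: s^2 − 16 = (s + 4)(s - 4), so |s^2 − 16| = |s + 4|·|s - 4|.
Impose delta ≤ 1 so that |s| < 5; then |s - 4| ≤ 9.
Hence |s^2 − 16| ≤ 9|s + 4|, which is < eps once |s + 4| < eps/9.
Take delta = min(1, eps/9). If 0 < |s + 4| < delta then both bounds hold and |s^2 − 16| ≤ 9|s + 4| < 9·(eps/9) = eps.

delta = min(1, eps/9)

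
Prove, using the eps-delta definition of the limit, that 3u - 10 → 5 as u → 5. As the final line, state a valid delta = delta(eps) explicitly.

delta = eps/3

Suppose eps > 0. We need delta > 0 so that 0 < |u − 5| < delta implies |(3u - 10) − 5| < eps.
|(3u - 10) − 5| = |3u - 15| = 3|u − 5|.
Thus it suffices that |u − 5| < eps/3.
Take delta = eps/3. If 0 < |u − 5| < delta then |(3u - 10) − 5| = 3|u − 5| < 3·(eps/3) = eps.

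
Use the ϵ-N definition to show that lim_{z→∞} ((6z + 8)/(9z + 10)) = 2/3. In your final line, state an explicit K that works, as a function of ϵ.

Let ϵ > 0 be given. We seek K > 0 such that z > K implies |(6z + 8)/(9z + 10) − (2/3)| < ϵ.
(6z + 8)/(9z + 10) − (2/3) = (9(6z + 8) − 6(9z + 10)) / (9(9z + 10)) = 12/(9(9z + 10)).
For z > 0 we have 9z + 10 > 9z, so |(6z + 8)/(9z + 10) − (2/3)| = 12/(9(9z + 10)) < 12/(9·9z) = (4/27)/z.
Thus |(6z + 8)/(9z + 10) − (2/3)| < ϵ whenever z > (4/27)/ϵ.
Take K = (4/27)/ϵ. If z > K then |(6z + 8)/(9z + 10) − (2/3)| < (4/27)/z < ϵ.

K = (4/27)/ϵ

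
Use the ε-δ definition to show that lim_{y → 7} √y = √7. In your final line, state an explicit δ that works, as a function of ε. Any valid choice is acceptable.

Fix ε > 0. We want δ > 0 such that 0 < |y − 7| < δ implies |√y − √7| < ε.
Rationalise: √y − √7 = (y − 7)/(√y + √7), so |√y − √7| = |y − 7|/(√y + √7).
Restrict δ ≤ 7 so that |y − 7| < 7 forces y > 0, and then √y + √7 > √7.
Hence |√y − √7| < |y − 7|/√7, which is < ε once |y − 7| < √7·ε.
Take δ = min(7, √7·ε). If 0 < |y − 7| < δ then y > 0 and |√y − √7| < |y − 7|/√7 < ε.

δ = min(7, √7·ε)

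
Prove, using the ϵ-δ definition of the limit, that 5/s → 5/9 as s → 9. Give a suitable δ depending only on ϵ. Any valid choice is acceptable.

Fix ϵ > 0. We seek δ > 0 such that 0 < |s − 9| < δ implies |5/s − (5/9)| < ϵ.
|5/s − (5/9)| = 5·|9 − s|/(9·|s|) = 5|s − 9|/(9|s|).
Restrict δ ≤ 9/2. Then |s − 9| < 9/2 gives |s| > 9/2, so 9|s| > 81/2.
Then |5/s − (5/9)| < 5|s − 9|/(81/2), which is < ϵ when |s − 9| < (81/10)ϵ.
Take δ = min(9/2, (81/10)ϵ). Then 0 < |s − 9| < δ gives both |s − 9| < 9/2 and |s − 9| < (81/10)ϵ, so |5/s − (5/9)| < ϵ.

δ = min(9/2, (81/10)ϵ)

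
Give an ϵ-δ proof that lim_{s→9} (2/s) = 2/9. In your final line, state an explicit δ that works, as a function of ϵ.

Fix ϵ > 0. We seek δ > 0 such that 0 < |s − 9| < δ implies |2/s − (2/9)| < ϵ.
|2/s − (2/9)| = 2·|9 − s|/(9·|s|) = 2|s − 9|/(9|s|).
Restrict δ ≤ 9/2. Then |s − 9| < 9/2 gives |s| > 9/2, so 9|s| > 81/2.
Then |2/s − (2/9)| < 2|s − 9|/(81/2), which is < ϵ when |s − 9| < (81/4)ϵ.
Take δ = min(9/2, (81/4)ϵ). Then 0 < |s − 9| < δ gives both |s − 9| < 9/2 and |s − 9| < (81/4)ϵ, so |2/s − (2/9)| < ϵ.

δ = min(9/2, (81/4)ϵ)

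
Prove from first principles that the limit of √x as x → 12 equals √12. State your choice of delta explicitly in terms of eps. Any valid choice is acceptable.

Let eps > 0. We want delta > 0 such that 0 < |x − 12| < delta implies |√x − √12| < eps.
Multiplying by the conjugate, |√x − √12| = |x − 12|/(√x + √12).
Restrict delta ≤ 12 so that |x − 12| < 12 forces x > 0, and then √x + √12 > √12.
Hence |√x − √12| < |x − 12|/√12, which is < eps once |x − 12| < √12·eps.
Take delta = min(12, √12·eps). If 0 < |x − 12| < delta then x > 0 and |√x − √12| < |x − 12|/√12 < eps.

delta = min(12, √12·eps)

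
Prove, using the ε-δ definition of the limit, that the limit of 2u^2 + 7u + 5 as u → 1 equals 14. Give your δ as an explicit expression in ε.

Let ε > 0. We want δ > 0 such that 0 < |u − 1| < δ implies |(2u^2 + 7u + 5) − 14| < ε.
(2u^2 + 7u + 5) − 14 = 2u^2 + 7u - 9 = (u − 1)(2u + 9).
So |(2u^2 + 7u + 5) − 14| = |u − 1|·|2u + 9|.
Assume first that |u − 1| < 2, so |u| < 3. Then |2u + 9| ≤ 2·3 + 9 = 15.
Hence |(2u^2 + 7u + 5) − 14| ≤ 15|u − 1| < ε provided |u − 1| < ε/15.
Take δ = min(2, ε/15). Then 0 < |u − 1| < δ gives both |u − 1| < 2 and |u − 1| < ε/15, so |(2u^2 + 7u + 5) − 14| < ε.

δ = min(2, ε/15)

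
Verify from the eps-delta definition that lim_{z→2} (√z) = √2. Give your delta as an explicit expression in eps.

Fix eps > 0. We want delta > 0 such that 0 < |z − 2| < delta implies |√z − √2| < eps.
Multiplying by the conjugate, |√z − √2| = |z − 2|/(√z + √2).
Restrict delta ≤ 2 so that |z − 2| < 2 forces z > 0, and then √z + √2 > √2.
Hence |√z − √2| < |z − 2|/√2, which is < eps once |z − 2| < √2·eps.
Take delta = min(2, √2·eps). If 0 < |z − 2| < delta then z > 0 and |√z − √2| < |z − 2|/√2 < eps.

delta = min(2, √2·eps)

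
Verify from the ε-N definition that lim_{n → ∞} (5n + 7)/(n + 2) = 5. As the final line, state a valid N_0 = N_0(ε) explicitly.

Fix ε > 0. For n ≥ 1, |(5n + 7)/(n + 2) − 5| = |-3|/((n + 2)) = 3/((n + 2)).
Since n + 2 ≥ n for n ≥ 1, this is ≤ 3/(n) = 3/n.
So |(5n + 7)/(n + 2) − 5| < ε whenever n > 3/ε.
Take N_0 = 3/ε. If n > N_0 then |(5n + 7)/(n + 2) − 5| ≤ 3/n < ε.

N_0 = 3/ε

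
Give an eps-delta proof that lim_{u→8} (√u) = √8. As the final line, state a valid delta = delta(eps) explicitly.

Let eps > 0 be given. We want delta > 0 such that 0 < |u − 8| < delta implies |√u − √8| < eps.
Multiplying by the conjugate, |√u − √8| = |u − 8|/(√u + √8).
Restrict delta ≤ 8 so that |u − 8| < 8 forces u > 0, and then √u + √8 > √8.
Hence |√u − √8| < |u − 8|/√8, which is < eps once |u − 8| < √8·eps.
Take delta = min(8, √8·eps). If 0 < |u − 8| < delta then u > 0 and |√u − √8| < |u − 8|/√8 < eps.

delta = min(8, √8·eps)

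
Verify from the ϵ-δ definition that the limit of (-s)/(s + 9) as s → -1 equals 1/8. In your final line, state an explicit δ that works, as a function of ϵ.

δ = min(4, (32/9)ϵ)

Let ϵ > 0 be given. We want δ > 0 with 0 < |s + 1| < δ ⇒ |(-s)/(s + 9) − (1/8)| < ϵ.
Combining over a common denominator, (-s)/(s + 9) − (1/8) = [(-s)·8 − 1·(s + 9)] / [8·(s + 9)] = -9(s + 1) / (8(s + 9)).
So |(-s)/(s + 9) − (1/8)| = 9|s + 1| / (8·|s + 9|).
Require δ ≤ 4, so |s + 9| ≥ |8| − |s + 1| > 8 − 4 = 4.
Hence |(-s)/(s + 9) − (1/8)| < 9|s + 1|/(8·4) = (9/32)|s + 1|, which is < ϵ once |s + 1| < (32/9)ϵ.
Take δ = min(4, (32/9)ϵ). Then 0 < |s + 1| < δ forces both bounds, so |(-s)/(s + 9) − (1/8)| < ϵ.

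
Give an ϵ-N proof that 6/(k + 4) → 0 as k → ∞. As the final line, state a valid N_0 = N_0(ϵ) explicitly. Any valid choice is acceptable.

N_0 = 6/ϵ

Let ϵ > 0 be given. For k ≥ 1, |6/(k + 4) − 0| = 6/(k + 4) ≤ 6/k.
We need 6/k < ϵ, i.e. k > 6/ϵ.
Take N_0 = 6/ϵ. If k > N_0 then |6/(k + 4)| ≤ 6/k < ϵ.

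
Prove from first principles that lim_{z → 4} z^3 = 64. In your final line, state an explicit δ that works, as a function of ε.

Fix ε > 0. We seek δ > 0 with 0 < |z − 4| < δ ⇒ |z^3 − 64| < ε.
Factor: z^3 − 64 = (z − 4)(z^2 + 4z + 16), so |z^3 − 64| = |z − 4|·|z^2 + 4z + 16|.
Impose δ ≤ 2 so that |z| < 6; then |z^2 + 4z + 16| ≤ 76.
Hence |z^3 − 64| ≤ 76|z − 4|, which is < ε once |z − 4| < ε/76.
Take δ = min(2, ε/76). If 0 < |z − 4| < δ then both bounds hold and |z^3 − 64| ≤ 76|z − 4| < 76·(ε/76) = ε.

δ = min(2, ε/76)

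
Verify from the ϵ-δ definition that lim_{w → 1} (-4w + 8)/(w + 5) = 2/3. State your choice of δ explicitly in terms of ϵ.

Fix ϵ > 0. We want δ > 0 with 0 < |w − 1| < δ ⇒ |(-4w + 8)/(w + 5) − (2/3)| < ϵ.
Combining over a common denominator, (-4w + 8)/(w + 5) − (2/3) = [(-4w + 8)·6 − 4·(w + 5)] / [6·(w + 5)] = -28(w − 1) / (6(w + 5)).
So |(-4w + 8)/(w + 5) − (2/3)| = 28|w − 1| / (6·|w + 5|).
Require δ ≤ 3, so |w + 5| ≥ |6| − |w − 1| > 6 − 3 = 3.
Hence |(-4w + 8)/(w + 5) − (2/3)| < 28|w − 1|/(6·3) = (14/9)|w − 1|, which is < ϵ once |w − 1| < (9/14)ϵ.
Take δ = min(3, (9/14)ϵ). Then 0 < |w − 1| < δ forces both bounds, so |(-4w + 8)/(w + 5) − (2/3)| < ϵ.

δ = min(3, (9/14)ϵ)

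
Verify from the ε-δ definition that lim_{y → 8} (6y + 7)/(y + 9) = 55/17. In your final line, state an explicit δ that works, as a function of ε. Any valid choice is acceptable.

Suppose ε > 0. We want δ > 0 with 0 < |y − 8| < δ ⇒ |(6y + 7)/(y + 9) − (55/17)| < ε.
Combining over a common denominator, (6y + 7)/(y + 9) − (55/17) = [(6y + 7)·17 − 55·(y + 9)] / [17·(y + 9)] = 47(y − 8) / (17(y + 9)).
So |(6y + 7)/(y + 9) − (55/17)| = 47|y − 8| / (17·|y + 9|).
Require δ ≤ 17/2, so |y + 9| ≥ |17| − |y − 8| > 17 − 17/2 = 17/2.
Hence |(6y + 7)/(y + 9) − (55/17)| < 47|y − 8|/(17·(17/2)) = (94/289)|y − 8|, which is < ε once |y − 8| < (289/94)ε.
Take δ = min(17/2, (289/94)ε). Then 0 < |y − 8| < δ forces both bounds, so |(6y + 7)/(y + 9) − (55/17)| < ε.

δ = min(17/2, (289/94)ε)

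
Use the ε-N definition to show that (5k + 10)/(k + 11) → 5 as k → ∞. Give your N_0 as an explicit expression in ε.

N_0 = 45/ε

Let ε > 0 be given. For k ≥ 1, |(5k + 10)/(k + 11) − 5| = |-45|/((k + 11)) = 45/((k + 11)).
Since k + 11 ≥ k for k ≥ 1, this is ≤ 45/(k) = 45/k.
So |(5k + 10)/(k + 11) − 5| < ε whenever k > 45/ε.
Take N_0 = 45/ε. If k > N_0 then |(5k + 10)/(k + 11) − 5| ≤ 45/k < ε.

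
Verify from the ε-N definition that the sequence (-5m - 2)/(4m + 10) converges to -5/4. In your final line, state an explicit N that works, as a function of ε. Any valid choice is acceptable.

Suppose ε > 0. For m ≥ 1, |(-5m - 2)/(4m + 10) + 5/4| = |42|/(4(4m + 10)) = 42/(4(4m + 10)).
Since 4m + 10 ≥ 4m for m ≥ 1, this is ≤ 42/(4·4m) = (21/8)/m.
So |(-5m - 2)/(4m + 10) + 5/4| < ε whenever m > (21/8)/ε.
Take N = (21/8)/ε. If m > N then |(-5m - 2)/(4m + 10) + 5/4| ≤ (21/8)/m < ε.

N = (21/8)/ε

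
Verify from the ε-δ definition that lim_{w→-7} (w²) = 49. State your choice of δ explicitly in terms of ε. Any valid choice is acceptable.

Fix ε > 0. We seek δ > 0 with 0 < |w + 7| < δ ⇒ |w² − 49| < ε.
Factor: w² − 49 = (w + 7)(w - 7), so |w² − 49| = |w + 7|·|w - 7|.
Restrict δ ≤ 1. Then |w + 7| < 1 gives |w| < 8, so by the triangle inequality |w - 7| ≤ 8 + 7 = 15.
Hence |w² − 49| ≤ 15|w + 7|, which is < ε once |w + 7| < ε/15.
Take δ = min(1, ε/15). If 0 < |w + 7| < δ then both bounds hold and |w² − 49| ≤ 15|w + 7| < 15·(ε/15) = ε.

δ = min(1, ε/15)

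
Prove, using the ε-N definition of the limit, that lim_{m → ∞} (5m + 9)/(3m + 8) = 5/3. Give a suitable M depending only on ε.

Let ε > 0 be given. For m ≥ 1, |(5m + 9)/(3m + 8) − (5/3)| = |-13|/(3(3m + 8)) = 13/(3(3m + 8)).
Since 3m + 8 ≥ 3m for m ≥ 1, this is ≤ 13/(3·3m) = (13/9)/m.
So |(5m + 9)/(3m + 8) − (5/3)| < ε whenever m > (13/9)/ε.
Take M = (13/9)/ε. If m > M then |(5m + 9)/(3m + 8) − (5/3)| ≤ (13/9)/m < ε.

M = (13/9)/ε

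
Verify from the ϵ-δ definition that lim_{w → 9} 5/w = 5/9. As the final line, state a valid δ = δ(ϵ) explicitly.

Let ϵ > 0 be given. We seek δ > 0 such that 0 < |w − 9| < δ implies |5/w − (5/9)| < ϵ.
|5/w − (5/9)| = 5·|9 − w|/(9·|w|) = 5|w − 9|/(9|w|).
Restrict δ ≤ 9/2. Then |w − 9| < 9/2 gives |w| > 9/2, so 9|w| > 81/2.
Then |5/w − (5/9)| < 5|w − 9|/(81/2), which is < ϵ when |w − 9| < (81/10)ϵ.
Take δ = min(9/2, (81/10)ϵ). Then 0 < |w − 9| < δ gives both |w − 9| < 9/2 and |w − 9| < (81/10)ϵ, so |5/w − (5/9)| < ϵ.

δ = min(9/2, (81/10)ϵ)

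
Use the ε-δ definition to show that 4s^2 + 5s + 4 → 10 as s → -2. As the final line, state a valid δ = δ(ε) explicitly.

δ = min(1, ε/15)

Fix ε > 0. We want δ > 0 such that 0 < |s + 2| < δ implies |(4s^2 + 5s + 4) − 10| < ε.
(4s^2 + 5s + 4) − 10 = 4s^2 + 5s - 6 = (s + 2)(4s - 3).
So |(4s^2 + 5s + 4) − 10| = |s + 2|·|4s - 3|.
Require δ ≤ 1. Then |s + 2| < 1 gives |s| < 3, and by the triangle inequality |4s - 3| ≤ 4·3 + 3 = 15.
Hence |(4s^2 + 5s + 4) − 10| ≤ 15|s + 2| < ε provided |s + 2| < ε/15.
Choosing δ = min(1, ε/15) ensures both conditions, hence |(4s^2 + 5s + 4) − 10| < ε.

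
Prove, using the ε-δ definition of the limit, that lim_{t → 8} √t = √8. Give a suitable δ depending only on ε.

δ = min(8, √8·ε)

Fix ε > 0. We want δ > 0 such that 0 < |t − 8| < δ implies |√t − √8| < ε.
Multiplying by the conjugate, |√t − √8| = |t − 8|/(√t + √8).
Restrict δ ≤ 8 so that |t − 8| < 8 forces t > 0, and then √t + √8 > √8.
Hence |√t − √8| < |t − 8|/√8, which is < ε once |t − 8| < √8·ε.
Take δ = min(8, √8·ε). If 0 < |t − 8| < δ then t > 0 and |√t − √8| < |t − 8|/√8 < ε.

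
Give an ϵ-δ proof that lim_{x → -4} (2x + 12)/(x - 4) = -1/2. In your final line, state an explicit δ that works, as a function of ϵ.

Let ϵ > 0. We want δ > 0 with 0 < |x + 4| < δ ⇒ |(2x + 12)/(x - 4) + 1/2| < ϵ.
Combining over a common denominator, (2x + 12)/(x - 4) + 1/2 = [(2x + 12)·(-8) − 4·(x - 4)] / [(-8)·(x - 4)] = -20(x + 4) / ((-8)(x - 4)).
So |(2x + 12)/(x - 4) + 1/2| = 20|x + 4| / (8·|x − 4|).
Restrict δ ≤ 4. Then |x + 4| < 4 gives |x − 4| = |(x + 4) + (-8)| ≥ 8 − 4 = 4.
Hence |(2x + 12)/(x - 4) + 1/2| < 20|x + 4|/(8·4) = (5/8)|x + 4|, which is < ϵ once |x + 4| < (8/5)ϵ.
Take δ = min(4, (8/5)ϵ). Then 0 < |x + 4| < δ forces both bounds, so |(2x + 12)/(x - 4) + 1/2| < ϵ.

δ = min(4, (8/5)ϵ)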